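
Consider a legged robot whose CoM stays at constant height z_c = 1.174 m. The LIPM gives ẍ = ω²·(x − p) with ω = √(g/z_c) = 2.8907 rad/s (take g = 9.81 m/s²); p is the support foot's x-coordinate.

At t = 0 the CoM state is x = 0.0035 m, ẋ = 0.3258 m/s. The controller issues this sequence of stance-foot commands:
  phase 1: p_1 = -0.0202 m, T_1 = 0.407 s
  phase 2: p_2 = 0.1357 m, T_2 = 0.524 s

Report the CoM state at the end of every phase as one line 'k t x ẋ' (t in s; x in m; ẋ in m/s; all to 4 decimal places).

1 0.4070 0.1873 0.6791
2 0.9310 0.7670 1.9415

phase 1: p=-0.0202, T=0.407, ωT=1.176515, cosh=1.775702, sinh=1.467350; start (x,ẋ)=(0.003500, 0.325800) → end (x,ẋ)=(0.187264, 0.679051)
phase 2: p=0.1357, T=0.524, ωT=1.514727, cosh=2.384023, sinh=2.164155; start (x,ẋ)=(0.187264, 0.679051) → end (x,ẋ)=(0.767008, 1.941453)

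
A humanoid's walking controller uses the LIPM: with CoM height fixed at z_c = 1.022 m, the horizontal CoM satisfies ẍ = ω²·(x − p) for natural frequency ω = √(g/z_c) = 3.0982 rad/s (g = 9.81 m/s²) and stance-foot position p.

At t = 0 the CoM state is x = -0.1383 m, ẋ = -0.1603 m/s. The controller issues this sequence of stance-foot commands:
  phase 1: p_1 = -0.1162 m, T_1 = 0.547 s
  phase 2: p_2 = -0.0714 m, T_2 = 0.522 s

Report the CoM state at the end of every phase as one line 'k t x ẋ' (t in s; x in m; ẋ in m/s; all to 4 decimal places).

phase 1: p=-0.1162, T=0.547, ωT=1.694715, cosh=2.814374, sinh=2.630722; start (x,ẋ)=(-0.138300, -0.160300) → end (x,ẋ)=(-0.314510, -0.631270)
phase 2: p=-0.0714, T=0.522, ωT=1.617260, cosh=2.618854, sinh=2.420412; start (x,ẋ)=(-0.314510, -0.631270) → end (x,ẋ)=(-1.201239, -3.476271)

1 0.5470 -0.3145 -0.6313
2 1.0690 -1.2012 -3.4763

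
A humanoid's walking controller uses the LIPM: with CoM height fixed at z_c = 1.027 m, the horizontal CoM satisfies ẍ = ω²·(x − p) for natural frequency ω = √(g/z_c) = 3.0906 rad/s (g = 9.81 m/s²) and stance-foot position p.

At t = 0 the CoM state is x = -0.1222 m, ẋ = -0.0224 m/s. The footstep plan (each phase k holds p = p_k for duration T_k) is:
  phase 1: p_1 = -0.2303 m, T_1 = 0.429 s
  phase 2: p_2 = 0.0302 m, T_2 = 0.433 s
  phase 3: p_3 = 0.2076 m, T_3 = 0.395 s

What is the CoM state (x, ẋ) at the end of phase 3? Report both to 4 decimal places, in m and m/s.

x = 0.6424, ẋ = 1.5606

phase 1: p=-0.2303, T=0.429, ωT=1.325867, cosh=2.015511, sinh=1.749939; start (x,ẋ)=(-0.122200, -0.022400) → end (x,ẋ)=(-0.025106, 0.539496)
phase 2: p=0.0302, T=0.433, ωT=1.338230, cosh=2.037299, sinh=1.774990; start (x,ẋ)=(-0.025106, 0.539496) → end (x,ẋ)=(0.227367, 0.795717)
phase 3: p=0.2076, T=0.395, ωT=1.220787, cosh=1.842426, sinh=1.547428; start (x,ẋ)=(0.227367, 0.795717) → end (x,ẋ)=(0.642426, 1.560585)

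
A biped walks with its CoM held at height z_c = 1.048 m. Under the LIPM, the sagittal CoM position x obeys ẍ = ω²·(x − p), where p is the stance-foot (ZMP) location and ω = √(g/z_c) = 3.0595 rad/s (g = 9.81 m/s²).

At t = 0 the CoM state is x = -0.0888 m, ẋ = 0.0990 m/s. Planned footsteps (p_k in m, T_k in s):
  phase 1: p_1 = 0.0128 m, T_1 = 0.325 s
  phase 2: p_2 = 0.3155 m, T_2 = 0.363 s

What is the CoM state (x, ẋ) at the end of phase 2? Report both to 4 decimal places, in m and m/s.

x = -0.4862, ẋ = -2.0977

phase 1: p=0.0128, T=0.325, ωT=0.994337, cosh=1.536451, sinh=1.166482; start (x,ẋ)=(-0.088800, 0.099000) → end (x,ẋ)=(-0.105558, -0.210487)
phase 2: p=0.3155, T=0.363, ωT=1.110598, cosh=1.682768, sinh=1.353407; start (x,ẋ)=(-0.105558, -0.210487) → end (x,ẋ)=(-0.486155, -2.097696)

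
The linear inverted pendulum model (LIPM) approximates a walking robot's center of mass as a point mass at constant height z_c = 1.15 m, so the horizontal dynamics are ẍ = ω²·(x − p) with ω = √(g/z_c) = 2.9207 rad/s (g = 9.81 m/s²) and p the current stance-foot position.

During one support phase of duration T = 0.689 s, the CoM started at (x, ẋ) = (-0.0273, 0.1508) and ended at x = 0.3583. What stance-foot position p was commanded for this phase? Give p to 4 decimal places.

ωT = 2.9207·0.689 = 2.012362; cosh(ωT) = 3.807321, sinh(ωT) = 3.673648
x(T) = p + (x₀−p)·cosh(ωT) + (ẋ₀/ω)·sinh(ωT) ⇒ p·(1 − cosh) = x(T) − x₀·cosh − (ẋ₀/ω)·sinh
numerator   = 0.3583 − (-0.0273)·3.807321 − (0.1508/2.9207)·3.673648 = 0.272564
denominator = 1 − 3.807321 = -2.807321
p = 0.272564 / -2.807321 = -0.0971

p = -0.0971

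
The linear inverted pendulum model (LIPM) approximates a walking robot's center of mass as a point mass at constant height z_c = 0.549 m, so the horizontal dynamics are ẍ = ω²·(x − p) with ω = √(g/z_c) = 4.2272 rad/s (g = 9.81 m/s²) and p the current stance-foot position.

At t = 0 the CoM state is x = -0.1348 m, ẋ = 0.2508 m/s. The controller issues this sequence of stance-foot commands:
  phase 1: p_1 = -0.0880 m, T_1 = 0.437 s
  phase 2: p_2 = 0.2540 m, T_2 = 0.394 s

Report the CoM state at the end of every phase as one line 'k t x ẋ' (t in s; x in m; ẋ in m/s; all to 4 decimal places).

phase 1: p=-0.0880, T=0.437, ωT=1.847286, cosh=3.250125, sinh=3.092460; start (x,ẋ)=(-0.134800, 0.250800) → end (x,ẋ)=(-0.056630, 0.203341)
phase 2: p=0.2540, T=0.394, ωT=1.665517, cosh=2.738749, sinh=2.549656; start (x,ẋ)=(-0.056630, 0.203341) → end (x,ẋ)=(-0.474092, -2.791042)

1 0.4370 -0.0566 0.2033
2 0.8310 -0.4741 -2.7910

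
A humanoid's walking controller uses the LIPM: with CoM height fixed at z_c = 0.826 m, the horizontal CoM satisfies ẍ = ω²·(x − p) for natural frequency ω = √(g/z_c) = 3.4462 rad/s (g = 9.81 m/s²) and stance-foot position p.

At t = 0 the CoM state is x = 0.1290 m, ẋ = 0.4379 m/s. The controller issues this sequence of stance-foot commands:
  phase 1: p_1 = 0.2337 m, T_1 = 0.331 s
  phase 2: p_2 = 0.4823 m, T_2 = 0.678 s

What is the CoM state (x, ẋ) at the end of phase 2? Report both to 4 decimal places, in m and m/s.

x = -0.4572, ẋ = -3.1302

phase 1: p=0.2337, T=0.331, ωT=1.140692, cosh=1.724266, sinh=1.404668; start (x,ẋ)=(0.129000, 0.437900) → end (x,ẋ)=(0.231657, 0.248228)
phase 2: p=0.4823, T=0.678, ωT=2.336524, cosh=5.220936, sinh=5.124273; start (x,ẋ)=(0.231657, 0.248228) → end (x,ẋ)=(-0.457193, -3.130191)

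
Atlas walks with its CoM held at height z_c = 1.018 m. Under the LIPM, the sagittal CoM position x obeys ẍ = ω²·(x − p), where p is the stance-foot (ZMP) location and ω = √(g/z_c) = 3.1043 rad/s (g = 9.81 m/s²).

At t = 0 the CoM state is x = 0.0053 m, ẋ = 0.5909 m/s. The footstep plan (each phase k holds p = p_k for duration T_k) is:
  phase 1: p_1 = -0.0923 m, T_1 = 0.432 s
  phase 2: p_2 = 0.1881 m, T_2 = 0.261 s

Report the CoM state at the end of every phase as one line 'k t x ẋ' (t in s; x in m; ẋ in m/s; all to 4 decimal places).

phase 1: p=-0.0923, T=0.432, ωT=1.341058, cosh=2.042327, sinh=1.780758; start (x,ẋ)=(0.005300, 0.590900) → end (x,ẋ)=(0.445996, 1.746344)
phase 2: p=0.1881, T=0.261, ωT=0.810222, cosh=1.346583, sinh=0.901824; start (x,ẋ)=(0.445996, 1.746344) → end (x,ẋ)=(1.042706, 3.073588)

1 0.4320 0.4460 1.7463
2 0.6930 1.0427 3.0736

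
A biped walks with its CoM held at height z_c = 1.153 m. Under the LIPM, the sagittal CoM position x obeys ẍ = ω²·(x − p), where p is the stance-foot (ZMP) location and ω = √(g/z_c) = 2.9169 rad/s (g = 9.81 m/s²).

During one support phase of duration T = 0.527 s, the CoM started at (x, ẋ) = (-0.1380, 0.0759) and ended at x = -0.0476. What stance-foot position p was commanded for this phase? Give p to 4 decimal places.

ωT = 2.9169·0.527 = 1.537206; cosh(ωT) = 2.433279, sinh(ωT) = 2.218298
x(T) = p + (x₀−p)·cosh(ωT) + (ẋ₀/ω)·sinh(ωT) ⇒ p·(1 − cosh) = x(T) − x₀·cosh − (ẋ₀/ω)·sinh
numerator   = -0.0476 − (-0.1380)·2.433279 − (0.0759/2.9169)·2.218298 = 0.230471
denominator = 1 − 2.433279 = -1.433279
p = 0.230471 / -1.433279 = -0.1608

p = -0.1608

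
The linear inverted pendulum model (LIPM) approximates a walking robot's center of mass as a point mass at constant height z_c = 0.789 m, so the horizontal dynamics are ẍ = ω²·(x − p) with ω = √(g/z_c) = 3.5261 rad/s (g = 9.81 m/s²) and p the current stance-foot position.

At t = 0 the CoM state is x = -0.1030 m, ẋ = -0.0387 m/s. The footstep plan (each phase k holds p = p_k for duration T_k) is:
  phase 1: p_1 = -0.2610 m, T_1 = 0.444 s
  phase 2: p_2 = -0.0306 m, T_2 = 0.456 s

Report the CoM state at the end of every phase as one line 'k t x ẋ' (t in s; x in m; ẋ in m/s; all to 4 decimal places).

phase 1: p=-0.2610, T=0.444, ωT=1.565588, cosh=2.497227, sinh=2.288262; start (x,ẋ)=(-0.103000, -0.038700) → end (x,ẋ)=(0.108448, 1.178203)
phase 2: p=-0.0306, T=0.456, ωT=1.607902, cosh=2.596316, sinh=2.396008; start (x,ẋ)=(0.108448, 1.178203) → end (x,ẋ)=(1.131008, 4.233739)

1 0.4440 0.1084 1.1782
2 0.9000 1.1310 4.2337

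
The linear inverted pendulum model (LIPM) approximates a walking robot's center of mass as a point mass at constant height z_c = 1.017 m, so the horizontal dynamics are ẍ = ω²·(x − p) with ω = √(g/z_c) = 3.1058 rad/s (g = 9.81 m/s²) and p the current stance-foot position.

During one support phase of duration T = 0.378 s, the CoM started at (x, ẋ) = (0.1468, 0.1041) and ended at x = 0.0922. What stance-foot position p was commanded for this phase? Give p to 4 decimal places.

ωT = 3.1058·0.378 = 1.173992; cosh(ωT) = 1.772006, sinh(ωT) = 1.462876
x(T) = p + (x₀−p)·cosh(ωT) + (ẋ₀/ω)·sinh(ωT) ⇒ p·(1 − cosh) = x(T) − x₀·cosh − (ẋ₀/ω)·sinh
numerator   = 0.0922 − (0.1468)·1.772006 − (0.1041/3.1058)·1.462876 = -0.216963
denominator = 1 − 1.772006 = -0.772006
p = -0.216963 / -0.772006 = 0.2810

p = 0.2810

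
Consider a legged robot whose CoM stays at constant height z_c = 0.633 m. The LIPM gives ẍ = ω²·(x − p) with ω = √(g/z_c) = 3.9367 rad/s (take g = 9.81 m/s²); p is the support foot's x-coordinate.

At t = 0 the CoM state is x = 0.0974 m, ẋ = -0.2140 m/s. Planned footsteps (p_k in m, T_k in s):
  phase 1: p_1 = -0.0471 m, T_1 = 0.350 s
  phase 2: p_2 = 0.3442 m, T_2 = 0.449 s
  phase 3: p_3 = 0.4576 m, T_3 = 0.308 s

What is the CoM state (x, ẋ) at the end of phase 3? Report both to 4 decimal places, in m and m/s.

phase 1: p=-0.0471, T=0.350, ωT=1.377845, cosh=2.109233, sinh=1.857112; start (x,ẋ)=(0.097400, -0.214000) → end (x,ẋ)=(0.156731, 0.605048)
phase 2: p=0.3442, T=0.449, ωT=1.767578, cosh=3.013700, sinh=2.842954; start (x,ẋ)=(0.156731, 0.605048) → end (x,ẋ)=(0.216171, -0.274692)
phase 3: p=0.4576, T=0.308, ωT=1.212504, cosh=1.829671, sinh=1.532220; start (x,ẋ)=(0.216171, -0.274692) → end (x,ẋ)=(-0.091050, -1.958870)

x = -0.0911, ẋ = -1.9589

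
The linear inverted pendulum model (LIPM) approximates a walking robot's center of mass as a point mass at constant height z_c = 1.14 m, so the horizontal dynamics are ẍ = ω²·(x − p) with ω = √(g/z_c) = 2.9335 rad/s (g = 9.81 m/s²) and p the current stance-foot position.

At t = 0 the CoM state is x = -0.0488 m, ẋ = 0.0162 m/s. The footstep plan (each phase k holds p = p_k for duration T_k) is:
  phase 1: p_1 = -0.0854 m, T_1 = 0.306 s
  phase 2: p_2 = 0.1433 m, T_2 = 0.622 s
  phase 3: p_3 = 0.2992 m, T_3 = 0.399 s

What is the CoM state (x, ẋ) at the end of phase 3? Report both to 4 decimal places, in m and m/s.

phase 1: p=-0.0854, T=0.306, ωT=0.897651, cosh=1.430679, sinh=1.023153; start (x,ẋ)=(-0.048800, 0.016200) → end (x,ẋ)=(-0.027387, 0.133029)
phase 2: p=0.1433, T=0.622, ωT=1.824637, cosh=3.180910, sinh=3.019634; start (x,ẋ)=(-0.027387, 0.133029) → end (x,ẋ)=(-0.262705, -1.088807)
phase 3: p=0.2992, T=0.399, ωT=1.170467, cosh=1.766859, sinh=1.456637; start (x,ẋ)=(-0.262705, -1.088807) → end (x,ẋ)=(-1.234256, -4.324813)

x = -1.2343, ẋ = -4.3248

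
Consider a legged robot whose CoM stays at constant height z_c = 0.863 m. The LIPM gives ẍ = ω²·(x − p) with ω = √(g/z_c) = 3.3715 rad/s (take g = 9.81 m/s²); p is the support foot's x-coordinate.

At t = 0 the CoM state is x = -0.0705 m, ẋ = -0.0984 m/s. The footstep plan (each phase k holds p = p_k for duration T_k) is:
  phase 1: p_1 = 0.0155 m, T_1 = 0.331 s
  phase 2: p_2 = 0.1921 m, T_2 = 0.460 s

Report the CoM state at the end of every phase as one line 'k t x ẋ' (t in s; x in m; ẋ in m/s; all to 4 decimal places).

phase 1: p=0.0155, T=0.331, ωT=1.115967, cosh=1.690058, sinh=1.362459; start (x,ẋ)=(-0.070500, -0.098400) → end (x,ẋ)=(-0.169609, -0.561345)
phase 2: p=0.1921, T=0.460, ωT=1.550890, cosh=2.463862, sinh=2.251803; start (x,ẋ)=(-0.169609, -0.561345) → end (x,ẋ)=(-1.074021, -4.129159)

1 0.3310 -0.1696 -0.5613
2 0.7910 -1.0740 -4.1292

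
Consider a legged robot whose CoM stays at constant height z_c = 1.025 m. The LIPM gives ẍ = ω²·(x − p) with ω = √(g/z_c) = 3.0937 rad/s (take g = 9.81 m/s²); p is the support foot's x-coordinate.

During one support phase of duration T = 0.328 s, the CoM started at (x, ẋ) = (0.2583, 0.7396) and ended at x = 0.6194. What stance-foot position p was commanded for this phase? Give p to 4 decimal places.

ωT = 3.0937·0.328 = 1.014734; cosh(ωT) = 1.560564, sinh(ωT) = 1.198065
x(T) = p + (x₀−p)·cosh(ωT) + (ẋ₀/ω)·sinh(ωT) ⇒ p·(1 − cosh) = x(T) − x₀·cosh − (ẋ₀/ω)·sinh
numerator   = 0.6194 − (0.2583)·1.560564 − (0.7396/3.0937)·1.198065 = -0.070111
denominator = 1 − 1.560564 = -0.560564
p = -0.070111 / -0.560564 = 0.1251

p = 0.1251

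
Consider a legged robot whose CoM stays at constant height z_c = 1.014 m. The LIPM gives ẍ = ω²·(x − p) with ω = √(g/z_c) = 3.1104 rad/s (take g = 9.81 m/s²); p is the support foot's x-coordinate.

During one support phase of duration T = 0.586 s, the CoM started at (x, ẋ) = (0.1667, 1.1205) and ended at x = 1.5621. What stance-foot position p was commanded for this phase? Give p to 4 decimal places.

p = 0.0243

ωT = 3.1104·0.586 = 1.822694; cosh(ωT) = 3.175050, sinh(ωT) = 3.013460
x(T) = p + (x₀−p)·cosh(ωT) + (ẋ₀/ω)·sinh(ωT) ⇒ p·(1 − cosh) = x(T) − x₀·cosh − (ẋ₀/ω)·sinh
numerator   = 1.5621 − (0.1667)·3.175050 − (1.1205/3.1104)·3.013460 = -0.052759
denominator = 1 − 3.175050 = -2.175050
p = -0.052759 / -2.175050 = 0.0243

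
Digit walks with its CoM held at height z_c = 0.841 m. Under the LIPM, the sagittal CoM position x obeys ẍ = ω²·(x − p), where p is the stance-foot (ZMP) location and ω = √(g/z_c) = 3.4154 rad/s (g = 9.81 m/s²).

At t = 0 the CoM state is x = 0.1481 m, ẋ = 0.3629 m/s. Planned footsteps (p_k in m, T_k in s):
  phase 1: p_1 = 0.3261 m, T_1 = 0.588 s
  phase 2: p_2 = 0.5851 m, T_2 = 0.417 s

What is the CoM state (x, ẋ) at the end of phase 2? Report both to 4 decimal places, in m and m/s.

phase 1: p=0.3261, T=0.588, ωT=2.008255, cosh=3.792265, sinh=3.658042; start (x,ẋ)=(0.148100, 0.362900) → end (x,ẋ)=(0.039759, -0.847662)
phase 2: p=0.5851, T=0.417, ωT=1.424222, cosh=2.197660, sinh=1.956964; start (x,ẋ)=(0.039759, -0.847662) → end (x,ẋ)=(-1.099070, -5.507833)

x = -1.0991, ẋ = -5.5078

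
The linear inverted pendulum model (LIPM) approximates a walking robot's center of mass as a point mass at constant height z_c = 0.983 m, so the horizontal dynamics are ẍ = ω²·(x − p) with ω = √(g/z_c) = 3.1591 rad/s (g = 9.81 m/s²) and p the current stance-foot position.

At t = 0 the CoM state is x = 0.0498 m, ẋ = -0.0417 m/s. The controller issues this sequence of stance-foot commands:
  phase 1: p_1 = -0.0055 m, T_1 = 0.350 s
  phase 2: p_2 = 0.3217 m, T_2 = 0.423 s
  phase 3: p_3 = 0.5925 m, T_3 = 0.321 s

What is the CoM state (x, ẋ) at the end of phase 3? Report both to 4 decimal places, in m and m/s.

x = -0.8934, ẋ = -4.2920

phase 1: p=-0.0055, T=0.350, ωT=1.105685, cosh=1.676139, sinh=1.345155; start (x,ẋ)=(0.049800, -0.041700) → end (x,ẋ)=(0.069434, 0.165101)
phase 2: p=0.3217, T=0.423, ωT=1.336299, cosh=2.033876, sinh=1.771060; start (x,ẋ)=(0.069434, 0.165101) → end (x,ẋ)=(-0.098818, -1.075619)
phase 3: p=0.5925, T=0.321, ωT=1.014071, cosh=1.559770, sinh=1.197031; start (x,ẋ)=(-0.098818, -1.075619) → end (x,ẋ)=(-0.893365, -4.291965)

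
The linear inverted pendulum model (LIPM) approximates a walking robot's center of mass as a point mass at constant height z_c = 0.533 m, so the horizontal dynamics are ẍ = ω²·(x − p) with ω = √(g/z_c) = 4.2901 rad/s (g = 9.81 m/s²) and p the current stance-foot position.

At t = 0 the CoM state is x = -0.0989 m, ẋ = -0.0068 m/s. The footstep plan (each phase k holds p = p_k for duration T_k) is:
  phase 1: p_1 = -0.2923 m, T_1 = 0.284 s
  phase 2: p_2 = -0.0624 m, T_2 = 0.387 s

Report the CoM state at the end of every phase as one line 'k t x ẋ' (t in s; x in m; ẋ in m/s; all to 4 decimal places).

1 0.2840 0.0609 1.2677
2 0.6710 1.0227 4.7958

phase 1: p=-0.2923, T=0.284, ωT=1.218388, cosh=1.838720, sinh=1.543013; start (x,ẋ)=(-0.098900, -0.006800) → end (x,ẋ)=(0.060863, 1.267743)
phase 2: p=-0.0624, T=0.387, ωT=1.660269, cosh=2.725406, sinh=2.535318; start (x,ẋ)=(0.060863, 1.267743) → end (x,ẋ)=(1.022738, 4.795815)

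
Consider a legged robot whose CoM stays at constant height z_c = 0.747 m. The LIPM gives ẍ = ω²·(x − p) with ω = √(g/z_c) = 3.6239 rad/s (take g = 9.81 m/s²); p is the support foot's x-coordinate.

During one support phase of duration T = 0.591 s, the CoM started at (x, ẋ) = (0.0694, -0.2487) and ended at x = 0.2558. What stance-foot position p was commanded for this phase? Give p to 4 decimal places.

p = -0.0737

ωT = 3.6239·0.591 = 2.141725; cosh(ωT) = 4.315782, sinh(ωT) = 4.198329
x(T) = p + (x₀−p)·cosh(ωT) + (ẋ₀/ω)·sinh(ωT) ⇒ p·(1 − cosh) = x(T) − x₀·cosh − (ẋ₀/ω)·sinh
numerator   = 0.2558 − (0.0694)·4.315782 − (-0.2487/3.6239)·4.198329 = 0.244407
denominator = 1 − 4.315782 = -3.315782
p = 0.244407 / -3.315782 = -0.0737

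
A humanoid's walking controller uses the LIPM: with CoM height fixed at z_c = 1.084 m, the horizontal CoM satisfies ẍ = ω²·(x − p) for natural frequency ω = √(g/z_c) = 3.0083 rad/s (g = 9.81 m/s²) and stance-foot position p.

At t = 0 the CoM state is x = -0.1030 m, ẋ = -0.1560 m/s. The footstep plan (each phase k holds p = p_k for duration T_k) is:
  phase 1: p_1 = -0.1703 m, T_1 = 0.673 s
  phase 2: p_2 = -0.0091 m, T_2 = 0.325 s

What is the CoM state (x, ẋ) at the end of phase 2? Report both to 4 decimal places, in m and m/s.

x = -0.0953, ẋ = -0.0946

phase 1: p=-0.1703, T=0.673, ωT=2.024586, cosh=3.852511, sinh=3.720463; start (x,ẋ)=(-0.103000, -0.156000) → end (x,ẋ)=(-0.103956, 0.152248)
phase 2: p=-0.0091, T=0.325, ωT=0.977698, cosh=1.517252, sinh=1.141076; start (x,ẋ)=(-0.103956, 0.152248) → end (x,ẋ)=(-0.095272, -0.094615)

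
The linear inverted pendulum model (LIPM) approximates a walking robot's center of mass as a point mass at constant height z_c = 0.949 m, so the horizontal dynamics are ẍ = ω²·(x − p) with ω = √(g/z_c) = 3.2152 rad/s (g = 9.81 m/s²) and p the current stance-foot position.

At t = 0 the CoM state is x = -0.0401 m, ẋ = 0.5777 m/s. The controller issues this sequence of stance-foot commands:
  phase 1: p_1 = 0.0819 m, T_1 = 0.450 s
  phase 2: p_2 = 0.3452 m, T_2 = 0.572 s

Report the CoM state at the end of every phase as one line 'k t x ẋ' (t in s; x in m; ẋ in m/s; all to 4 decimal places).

1 0.4500 0.1690 0.5082
2 1.0220 0.2614 -0.0985

phase 1: p=0.0819, T=0.450, ωT=1.446840, cosh=2.242489, sinh=2.007176; start (x,ẋ)=(-0.040100, 0.577700) → end (x,ẋ)=(0.168961, 0.508162)
phase 2: p=0.3452, T=0.572, ωT=1.839094, cosh=3.224900, sinh=3.065939; start (x,ẋ)=(0.168961, 0.508162) → end (x,ẋ)=(0.261419, -0.098520)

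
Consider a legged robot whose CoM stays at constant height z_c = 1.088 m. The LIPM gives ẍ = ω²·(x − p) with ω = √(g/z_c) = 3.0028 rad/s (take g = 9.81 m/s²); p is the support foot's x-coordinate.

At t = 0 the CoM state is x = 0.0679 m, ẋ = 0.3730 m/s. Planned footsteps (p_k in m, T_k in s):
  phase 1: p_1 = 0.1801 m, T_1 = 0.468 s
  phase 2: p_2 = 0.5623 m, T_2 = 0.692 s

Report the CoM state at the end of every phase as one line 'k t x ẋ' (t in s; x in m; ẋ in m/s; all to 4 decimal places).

phase 1: p=0.1801, T=0.468, ωT=1.405310, cosh=2.161041, sinh=1.915751; start (x,ẋ)=(0.067900, 0.373000) → end (x,ẋ)=(0.175601, 0.160625)
phase 2: p=0.5623, T=0.692, ωT=2.077938, cosh=4.056583, sinh=3.931395; start (x,ẋ)=(0.175601, 0.160625) → end (x,ẋ)=(-0.796081, -3.913471)

1 0.4680 0.1756 0.1606
2 1.1600 -0.7961 -3.9135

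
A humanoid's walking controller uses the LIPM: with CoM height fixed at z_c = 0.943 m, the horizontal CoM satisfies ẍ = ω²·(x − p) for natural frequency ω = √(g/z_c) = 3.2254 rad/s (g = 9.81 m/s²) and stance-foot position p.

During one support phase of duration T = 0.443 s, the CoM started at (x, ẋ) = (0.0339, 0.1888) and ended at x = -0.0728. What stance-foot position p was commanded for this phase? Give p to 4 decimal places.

ωT = 3.2254·0.443 = 1.428852; cosh(ωT) = 2.206745, sinh(ωT) = 1.967161
x(T) = p + (x₀−p)·cosh(ωT) + (ẋ₀/ω)·sinh(ωT) ⇒ p·(1 − cosh) = x(T) − x₀·cosh − (ẋ₀/ω)·sinh
numerator   = -0.0728 − (0.0339)·2.206745 − (0.1888/3.2254)·1.967161 = -0.262757
denominator = 1 − 2.206745 = -1.206745
p = -0.262757 / -1.206745 = 0.2177

p = 0.2177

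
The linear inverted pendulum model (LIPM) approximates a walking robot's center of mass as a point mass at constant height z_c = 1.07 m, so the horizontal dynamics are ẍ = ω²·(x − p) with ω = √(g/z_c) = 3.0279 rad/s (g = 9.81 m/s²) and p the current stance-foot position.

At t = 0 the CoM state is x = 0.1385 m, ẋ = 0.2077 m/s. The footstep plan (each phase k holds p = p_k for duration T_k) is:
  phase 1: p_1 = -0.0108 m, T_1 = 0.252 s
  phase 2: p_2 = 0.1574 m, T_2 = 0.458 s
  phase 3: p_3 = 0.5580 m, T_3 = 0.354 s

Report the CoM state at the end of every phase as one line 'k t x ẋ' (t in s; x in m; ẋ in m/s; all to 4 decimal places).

phase 1: p=-0.0108, T=0.252, ωT=0.763031, cosh=1.305509, sinh=0.839258; start (x,ẋ)=(0.138500, 0.207700) → end (x,ẋ)=(0.241682, 0.650554)
phase 2: p=0.1574, T=0.458, ωT=1.386778, cosh=2.125907, sinh=1.876028; start (x,ẋ)=(0.241682, 0.650554) → end (x,ẋ)=(0.739646, 1.861773)
phase 3: p=0.5580, T=0.354, ωT=1.071877, cosh=1.631611, sinh=1.289245; start (x,ẋ)=(0.739646, 1.861773) → end (x,ẋ)=(1.647096, 3.746779)

1 0.2520 0.2417 0.6506
2 0.7100 0.7396 1.8618
3 1.0640 1.6471 3.7468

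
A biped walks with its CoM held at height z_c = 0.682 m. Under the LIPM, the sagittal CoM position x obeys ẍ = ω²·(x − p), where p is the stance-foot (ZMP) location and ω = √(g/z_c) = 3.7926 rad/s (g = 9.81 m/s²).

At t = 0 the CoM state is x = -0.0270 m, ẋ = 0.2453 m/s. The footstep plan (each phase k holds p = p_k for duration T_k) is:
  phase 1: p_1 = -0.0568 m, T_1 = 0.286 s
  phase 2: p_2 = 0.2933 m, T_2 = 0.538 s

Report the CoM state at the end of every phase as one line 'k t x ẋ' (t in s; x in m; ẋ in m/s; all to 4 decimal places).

phase 1: p=-0.0568, T=0.286, ωT=1.084684, cosh=1.648256, sinh=1.310247; start (x,ẋ)=(-0.027000, 0.245300) → end (x,ẋ)=(0.077063, 0.552401)
phase 2: p=0.2933, T=0.538, ωT=2.040419, cosh=3.911902, sinh=3.781928; start (x,ẋ)=(0.077063, 0.552401) → end (x,ẋ)=(-0.001752, -0.940624)

1 0.2860 0.0771 0.5524
2 0.8240 -0.0018 -0.9406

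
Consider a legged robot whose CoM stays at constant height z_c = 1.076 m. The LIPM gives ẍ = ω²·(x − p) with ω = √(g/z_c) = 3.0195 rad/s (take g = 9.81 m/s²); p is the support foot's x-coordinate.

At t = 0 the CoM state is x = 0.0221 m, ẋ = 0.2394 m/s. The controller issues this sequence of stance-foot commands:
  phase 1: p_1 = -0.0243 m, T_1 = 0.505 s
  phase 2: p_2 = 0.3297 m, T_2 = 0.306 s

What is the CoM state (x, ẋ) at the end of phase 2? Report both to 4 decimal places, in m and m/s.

x = 0.5395, ẋ = 1.0663

phase 1: p=-0.0243, T=0.505, ωT=1.524847, cosh=2.406049, sinh=2.188394; start (x,ẋ)=(0.022100, 0.239400) → end (x,ẋ)=(0.260847, 0.882613)
phase 2: p=0.3297, T=0.306, ωT=0.923967, cosh=1.458103, sinh=1.061162; start (x,ẋ)=(0.260847, 0.882613) → end (x,ẋ)=(0.539487, 1.066322)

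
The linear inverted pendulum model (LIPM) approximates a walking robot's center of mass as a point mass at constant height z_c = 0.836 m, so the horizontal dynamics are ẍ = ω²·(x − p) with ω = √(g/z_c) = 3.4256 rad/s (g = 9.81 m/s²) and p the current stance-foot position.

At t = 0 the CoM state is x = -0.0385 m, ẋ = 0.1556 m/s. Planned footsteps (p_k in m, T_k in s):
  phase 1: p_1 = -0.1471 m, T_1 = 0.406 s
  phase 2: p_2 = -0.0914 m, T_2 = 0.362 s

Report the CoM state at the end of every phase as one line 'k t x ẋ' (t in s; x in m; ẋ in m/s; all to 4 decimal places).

1 0.4060 0.1702 1.0331
2 0.7680 0.8759 3.3533

phase 1: p=-0.1471, T=0.406, ωT=1.390794, cosh=2.133458, sinh=1.884580; start (x,ẋ)=(-0.038500, 0.155600) → end (x,ẋ)=(0.170196, 1.033068)
phase 2: p=-0.0914, T=0.362, ωT=1.240067, cosh=1.872605, sinh=1.583240; start (x,ẋ)=(0.170196, 1.033068) → end (x,ẋ)=(0.875929, 3.353308)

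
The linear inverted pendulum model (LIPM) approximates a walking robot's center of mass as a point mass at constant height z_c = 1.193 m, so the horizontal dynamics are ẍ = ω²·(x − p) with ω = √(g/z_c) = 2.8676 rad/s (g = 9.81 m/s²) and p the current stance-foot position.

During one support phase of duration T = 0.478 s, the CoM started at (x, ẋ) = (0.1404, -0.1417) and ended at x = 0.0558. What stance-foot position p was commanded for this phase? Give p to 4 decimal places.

p = 0.1345

ωT = 2.8676·0.478 = 1.370713; cosh(ωT) = 2.096041, sinh(ωT) = 1.842115
x(T) = p + (x₀−p)·cosh(ωT) + (ẋ₀/ω)·sinh(ωT) ⇒ p·(1 − cosh) = x(T) − x₀·cosh − (ẋ₀/ω)·sinh
numerator   = 0.0558 − (0.1404)·2.096041 − (-0.1417/2.8676)·1.842115 = -0.147458
denominator = 1 − 2.096041 = -1.096041
p = -0.147458 / -1.096041 = 0.1345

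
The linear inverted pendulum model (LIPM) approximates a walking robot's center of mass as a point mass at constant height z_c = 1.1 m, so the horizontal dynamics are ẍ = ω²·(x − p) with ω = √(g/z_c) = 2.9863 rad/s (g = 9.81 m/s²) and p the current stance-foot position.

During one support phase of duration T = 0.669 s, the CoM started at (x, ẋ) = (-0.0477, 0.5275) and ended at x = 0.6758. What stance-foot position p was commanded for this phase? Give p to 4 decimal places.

ωT = 2.9863·0.669 = 1.997835; cosh(ωT) = 3.754351, sinh(ωT) = 3.618723
x(T) = p + (x₀−p)·cosh(ωT) + (ẋ₀/ω)·sinh(ωT) ⇒ p·(1 − cosh) = x(T) − x₀·cosh − (ẋ₀/ω)·sinh
numerator   = 0.6758 − (-0.0477)·3.754351 − (0.5275/2.9863)·3.618723 = 0.215671
denominator = 1 − 3.754351 = -2.754351
p = 0.215671 / -2.754351 = -0.0783

p = -0.0783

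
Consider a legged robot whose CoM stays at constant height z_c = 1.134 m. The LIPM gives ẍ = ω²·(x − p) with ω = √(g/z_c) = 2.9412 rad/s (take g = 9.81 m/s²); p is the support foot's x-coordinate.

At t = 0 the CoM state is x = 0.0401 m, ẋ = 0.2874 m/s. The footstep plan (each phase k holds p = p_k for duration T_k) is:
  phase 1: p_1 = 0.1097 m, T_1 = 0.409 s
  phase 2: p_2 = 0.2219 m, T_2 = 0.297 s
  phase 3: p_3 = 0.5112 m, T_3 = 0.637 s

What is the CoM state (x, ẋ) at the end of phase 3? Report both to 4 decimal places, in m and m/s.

phase 1: p=0.1097, T=0.409, ωT=1.202951, cosh=1.815118, sinh=1.514811; start (x,ẋ)=(0.040100, 0.287400) → end (x,ẋ)=(0.131388, 0.211572)
phase 2: p=0.2219, T=0.297, ωT=0.873536, cosh=1.406420, sinh=0.988947; start (x,ẋ)=(0.131388, 0.211572) → end (x,ẋ)=(0.165741, 0.034287)
phase 3: p=0.5112, T=0.637, ωT=1.873544, cosh=3.332456, sinh=3.178878; start (x,ẋ)=(0.165741, 0.034287) → end (x,ẋ)=(-0.602971, -3.115688)

x = -0.6030, ẋ = -3.1157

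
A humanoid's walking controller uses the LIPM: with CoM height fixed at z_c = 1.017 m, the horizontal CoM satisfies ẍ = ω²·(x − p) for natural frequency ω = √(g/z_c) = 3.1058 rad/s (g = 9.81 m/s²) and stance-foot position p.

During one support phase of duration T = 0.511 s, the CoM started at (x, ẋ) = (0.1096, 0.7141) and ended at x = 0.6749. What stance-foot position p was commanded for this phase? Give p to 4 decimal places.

ωT = 3.1058·0.511 = 1.587064; cosh(ωT) = 2.546948, sinh(ωT) = 2.342423
x(T) = p + (x₀−p)·cosh(ωT) + (ẋ₀/ω)·sinh(ωT) ⇒ p·(1 − cosh) = x(T) − x₀·cosh − (ẋ₀/ω)·sinh
numerator   = 0.6749 − (0.1096)·2.546948 − (0.7141/3.1058)·2.342423 = -0.142826
denominator = 1 − 2.546948 = -1.546948
p = -0.142826 / -1.546948 = 0.0923

p = 0.0923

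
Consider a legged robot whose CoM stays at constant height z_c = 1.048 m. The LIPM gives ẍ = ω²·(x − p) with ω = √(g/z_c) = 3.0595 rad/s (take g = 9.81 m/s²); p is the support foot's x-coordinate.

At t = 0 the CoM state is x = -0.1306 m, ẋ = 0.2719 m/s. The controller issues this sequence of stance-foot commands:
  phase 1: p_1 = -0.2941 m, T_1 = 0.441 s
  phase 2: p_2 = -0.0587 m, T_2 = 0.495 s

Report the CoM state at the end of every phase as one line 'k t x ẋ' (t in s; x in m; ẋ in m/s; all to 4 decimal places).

phase 1: p=-0.2941, T=0.441, ωT=1.349239, cosh=2.056965, sinh=1.797528; start (x,ẋ)=(-0.130600, 0.271900) → end (x,ẋ)=(0.201961, 1.458463)
phase 2: p=-0.0587, T=0.495, ωT=1.514452, cosh=2.383430, sinh=2.163501; start (x,ẋ)=(0.201961, 1.458463) → end (x,ẋ)=(1.593909, 5.201523)

1 0.4410 0.2020 1.4585
2 0.9360 1.5939 5.2015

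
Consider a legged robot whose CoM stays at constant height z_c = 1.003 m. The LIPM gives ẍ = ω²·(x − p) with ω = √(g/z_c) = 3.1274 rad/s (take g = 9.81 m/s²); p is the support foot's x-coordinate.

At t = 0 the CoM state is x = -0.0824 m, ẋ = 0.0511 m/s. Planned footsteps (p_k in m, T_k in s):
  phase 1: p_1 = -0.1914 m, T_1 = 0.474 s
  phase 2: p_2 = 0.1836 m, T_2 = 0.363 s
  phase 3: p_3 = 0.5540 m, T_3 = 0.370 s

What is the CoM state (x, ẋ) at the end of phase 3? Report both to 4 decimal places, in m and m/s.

x = 0.7645, ẋ = 1.1342

phase 1: p=-0.1914, T=0.474, ωT=1.482388, cosh=2.315271, sinh=2.088176; start (x,ẋ)=(-0.082400, 0.051100) → end (x,ẋ)=(0.095084, 0.830142)
phase 2: p=0.1836, T=0.363, ωT=1.135246, cosh=1.716641, sinh=1.395298; start (x,ẋ)=(0.095084, 0.830142) → end (x,ẋ)=(0.402020, 1.038803)
phase 3: p=0.5540, T=0.370, ωT=1.157138, cosh=1.747601, sinh=1.433216; start (x,ẋ)=(0.402020, 1.038803) → end (x,ẋ)=(0.764459, 1.134202)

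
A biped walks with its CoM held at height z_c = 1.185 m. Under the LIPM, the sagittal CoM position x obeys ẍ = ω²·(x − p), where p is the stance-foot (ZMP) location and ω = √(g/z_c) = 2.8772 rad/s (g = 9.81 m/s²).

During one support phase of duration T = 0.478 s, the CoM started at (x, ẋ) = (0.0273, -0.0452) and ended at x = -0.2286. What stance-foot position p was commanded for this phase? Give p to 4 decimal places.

ωT = 2.8772·0.478 = 1.375302; cosh(ωT) = 2.104517, sinh(ωT) = 1.851753
x(T) = p + (x₀−p)·cosh(ωT) + (ẋ₀/ω)·sinh(ωT) ⇒ p·(1 − cosh) = x(T) − x₀·cosh − (ẋ₀/ω)·sinh
numerator   = -0.2286 − (0.0273)·2.104517 − (-0.0452/2.8772)·1.851753 = -0.256963
denominator = 1 − 2.104517 = -1.104517
p = -0.256963 / -1.104517 = 0.2326

p = 0.2326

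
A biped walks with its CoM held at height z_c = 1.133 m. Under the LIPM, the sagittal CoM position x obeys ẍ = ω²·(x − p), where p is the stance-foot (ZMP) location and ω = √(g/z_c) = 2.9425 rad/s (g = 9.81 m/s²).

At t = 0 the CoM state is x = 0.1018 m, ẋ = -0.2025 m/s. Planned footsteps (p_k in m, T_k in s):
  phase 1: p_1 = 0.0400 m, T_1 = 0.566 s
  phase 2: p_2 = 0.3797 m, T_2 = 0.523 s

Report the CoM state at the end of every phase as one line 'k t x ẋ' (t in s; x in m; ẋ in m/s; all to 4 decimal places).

1 0.5660 0.0338 -0.0909
2 1.0890 -0.5320 -2.4838

phase 1: p=0.0400, T=0.566, ωT=1.665455, cosh=2.738592, sinh=2.549487; start (x,ẋ)=(0.101800, -0.202500) → end (x,ẋ)=(0.033792, -0.090950)
phase 2: p=0.3797, T=0.523, ωT=1.538928, cosh=2.437101, sinh=2.222490; start (x,ẋ)=(0.033792, -0.090950) → end (x,ẋ)=(-0.532008, -2.483781)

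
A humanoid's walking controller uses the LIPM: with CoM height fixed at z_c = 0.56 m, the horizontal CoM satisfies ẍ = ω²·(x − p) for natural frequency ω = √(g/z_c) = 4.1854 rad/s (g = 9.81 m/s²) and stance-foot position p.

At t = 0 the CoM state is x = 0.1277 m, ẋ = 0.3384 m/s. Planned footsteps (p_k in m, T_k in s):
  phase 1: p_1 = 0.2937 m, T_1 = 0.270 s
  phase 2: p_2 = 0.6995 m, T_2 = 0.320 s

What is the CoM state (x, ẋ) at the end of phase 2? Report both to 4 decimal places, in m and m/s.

x = -0.6415, ẋ = -5.0801

phase 1: p=0.2937, T=0.270, ωT=1.130058, cosh=1.709425, sinh=1.386411; start (x,ẋ)=(0.127700, 0.338400) → end (x,ẋ)=(0.122030, -0.384776)
phase 2: p=0.6995, T=0.320, ωT=1.339328, cosh=2.039250, sinh=1.777228; start (x,ẋ)=(0.122030, -0.384776) → end (x,ẋ)=(-0.641491, -5.080112)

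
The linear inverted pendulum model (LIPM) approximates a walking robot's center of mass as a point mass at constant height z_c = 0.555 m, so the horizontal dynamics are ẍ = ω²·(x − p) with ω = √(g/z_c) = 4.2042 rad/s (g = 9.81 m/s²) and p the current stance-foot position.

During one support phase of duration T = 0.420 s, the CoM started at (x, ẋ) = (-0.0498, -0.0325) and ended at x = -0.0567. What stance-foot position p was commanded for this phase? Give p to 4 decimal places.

ωT = 4.2042·0.420 = 1.765764; cosh(ωT) = 3.008547, sinh(ωT) = 2.837490
x(T) = p + (x₀−p)·cosh(ωT) + (ẋ₀/ω)·sinh(ωT) ⇒ p·(1 − cosh) = x(T) − x₀·cosh − (ẋ₀/ω)·sinh
numerator   = -0.0567 − (-0.0498)·3.008547 − (-0.0325/4.2042)·2.837490 = 0.115060
denominator = 1 − 3.008547 = -2.008547
p = 0.115060 / -2.008547 = -0.0573

p = -0.0573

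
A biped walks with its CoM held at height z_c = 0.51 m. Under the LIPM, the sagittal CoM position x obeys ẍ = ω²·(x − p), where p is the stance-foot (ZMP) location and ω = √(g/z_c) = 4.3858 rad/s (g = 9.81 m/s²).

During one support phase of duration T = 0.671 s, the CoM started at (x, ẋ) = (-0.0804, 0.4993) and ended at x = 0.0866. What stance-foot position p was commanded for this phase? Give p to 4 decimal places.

p = 0.0265

ωT = 4.3858·0.671 = 2.942872; cosh(ωT) = 9.511481, sinh(ωT) = 9.458766
x(T) = p + (x₀−p)·cosh(ωT) + (ẋ₀/ω)·sinh(ωT) ⇒ p·(1 − cosh) = x(T) − x₀·cosh − (ẋ₀/ω)·sinh
numerator   = 0.0866 − (-0.0804)·9.511481 − (0.4993/4.3858)·9.458766 = -0.225507
denominator = 1 − 9.511481 = -8.511481
p = -0.225507 / -8.511481 = 0.0265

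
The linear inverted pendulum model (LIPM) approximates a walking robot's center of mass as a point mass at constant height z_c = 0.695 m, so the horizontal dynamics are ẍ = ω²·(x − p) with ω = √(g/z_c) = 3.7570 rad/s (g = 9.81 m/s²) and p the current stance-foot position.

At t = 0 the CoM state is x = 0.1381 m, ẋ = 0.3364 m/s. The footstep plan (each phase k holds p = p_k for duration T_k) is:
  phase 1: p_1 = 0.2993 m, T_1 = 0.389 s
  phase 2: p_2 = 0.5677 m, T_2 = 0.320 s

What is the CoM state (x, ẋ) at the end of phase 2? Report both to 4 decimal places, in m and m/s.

phase 1: p=0.2993, T=0.389, ωT=1.461473, cosh=2.272101, sinh=2.040206; start (x,ẋ)=(0.138100, 0.336400) → end (x,ẋ)=(0.115716, -0.471272)
phase 2: p=0.5677, T=0.320, ωT=1.202240, cosh=1.814041, sinh=1.513521; start (x,ẋ)=(0.115716, -0.471272) → end (x,ẋ)=(-0.442070, -3.425020)

x = -0.4421, ẋ = -3.4250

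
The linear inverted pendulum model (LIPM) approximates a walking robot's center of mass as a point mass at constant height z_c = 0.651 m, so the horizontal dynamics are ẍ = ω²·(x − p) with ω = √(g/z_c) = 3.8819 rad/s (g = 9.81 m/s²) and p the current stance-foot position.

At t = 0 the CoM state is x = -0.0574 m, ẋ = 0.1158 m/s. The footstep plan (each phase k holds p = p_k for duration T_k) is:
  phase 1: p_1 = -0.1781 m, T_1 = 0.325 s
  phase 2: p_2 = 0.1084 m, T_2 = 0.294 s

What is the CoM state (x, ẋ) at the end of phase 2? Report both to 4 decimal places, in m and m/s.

phase 1: p=-0.1781, T=0.325, ωT=1.261618, cosh=1.907162, sinh=1.623966; start (x,ẋ)=(-0.057400, 0.115800) → end (x,ẋ)=(0.100539, 0.981751)
phase 2: p=0.1084, T=0.294, ωT=1.141279, cosh=1.725090, sinh=1.405679; start (x,ẋ)=(0.100539, 0.981751) → end (x,ẋ)=(0.450341, 1.650712)

x = 0.4503, ẋ = 1.6507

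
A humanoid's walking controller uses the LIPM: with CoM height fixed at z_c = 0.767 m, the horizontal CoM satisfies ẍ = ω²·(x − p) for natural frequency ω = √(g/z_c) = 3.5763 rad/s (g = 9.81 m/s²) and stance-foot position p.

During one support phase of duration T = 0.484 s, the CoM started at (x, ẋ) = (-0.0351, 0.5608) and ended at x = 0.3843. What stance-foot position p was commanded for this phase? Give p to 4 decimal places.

ωT = 3.5763·0.484 = 1.730929; cosh(ωT) = 2.911509, sinh(ωT) = 2.734389
x(T) = p + (x₀−p)·cosh(ωT) + (ẋ₀/ω)·sinh(ωT) ⇒ p·(1 − cosh) = x(T) − x₀·cosh − (ẋ₀/ω)·sinh
numerator   = 0.3843 − (-0.0351)·2.911509 − (0.5608/3.5763)·2.734389 = 0.057714
denominator = 1 − 2.911509 = -1.911509
p = 0.057714 / -1.911509 = -0.0302

p = -0.0302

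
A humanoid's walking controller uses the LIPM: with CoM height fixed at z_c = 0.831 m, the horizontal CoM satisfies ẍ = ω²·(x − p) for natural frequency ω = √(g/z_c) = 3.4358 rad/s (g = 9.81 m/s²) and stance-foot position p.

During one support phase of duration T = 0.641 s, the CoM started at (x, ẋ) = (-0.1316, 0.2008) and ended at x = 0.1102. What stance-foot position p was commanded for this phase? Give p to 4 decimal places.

p = -0.1262

ωT = 3.4358·0.641 = 2.202348; cosh(ωT) = 4.578385, sinh(ωT) = 4.467842
x(T) = p + (x₀−p)·cosh(ωT) + (ẋ₀/ω)·sinh(ωT) ⇒ p·(1 − cosh) = x(T) − x₀·cosh − (ẋ₀/ω)·sinh
numerator   = 0.1102 − (-0.1316)·4.578385 − (0.2008/3.4358)·4.467842 = 0.451599
denominator = 1 − 4.578385 = -3.578385
p = 0.451599 / -3.578385 = -0.1262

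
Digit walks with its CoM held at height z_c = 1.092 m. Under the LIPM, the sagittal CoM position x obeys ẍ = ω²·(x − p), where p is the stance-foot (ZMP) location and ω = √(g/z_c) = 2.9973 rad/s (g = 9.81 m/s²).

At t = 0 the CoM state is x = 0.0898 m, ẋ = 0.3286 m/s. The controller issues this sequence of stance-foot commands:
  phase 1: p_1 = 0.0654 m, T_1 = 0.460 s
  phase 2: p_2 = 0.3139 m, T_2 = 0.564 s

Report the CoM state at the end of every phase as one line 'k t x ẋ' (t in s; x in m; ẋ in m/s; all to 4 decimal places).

1 0.4600 0.3207 0.8296
2 1.0240 1.0579 2.3791

phase 1: p=0.0654, T=0.460, ωT=1.378758, cosh=2.110930, sinh=1.859038; start (x,ẋ)=(0.089800, 0.328600) → end (x,ẋ)=(0.320717, 0.829611)
phase 2: p=0.3139, T=0.564, ωT=1.690477, cosh=2.803249, sinh=2.618818; start (x,ẋ)=(0.320717, 0.829611) → end (x,ẋ)=(1.057861, 2.379113)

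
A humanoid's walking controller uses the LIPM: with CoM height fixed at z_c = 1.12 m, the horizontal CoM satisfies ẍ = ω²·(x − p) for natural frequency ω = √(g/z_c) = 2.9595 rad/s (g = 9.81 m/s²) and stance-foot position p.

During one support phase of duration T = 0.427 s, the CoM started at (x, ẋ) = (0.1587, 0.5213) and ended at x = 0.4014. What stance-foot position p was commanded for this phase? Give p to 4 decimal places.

ωT = 2.9595·0.427 = 1.263706; cosh(ωT) = 1.910559, sinh(ωT) = 1.627954
x(T) = p + (x₀−p)·cosh(ωT) + (ẋ₀/ω)·sinh(ωT) ⇒ p·(1 − cosh) = x(T) − x₀·cosh − (ẋ₀/ω)·sinh
numerator   = 0.4014 − (0.1587)·1.910559 − (0.5213/2.9595)·1.627954 = -0.188561
denominator = 1 − 1.910559 = -0.910559
p = -0.188561 / -0.910559 = 0.2071

p = 0.2071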